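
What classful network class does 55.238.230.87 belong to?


First octet: 55
Binary: 00110111
0xxxxxxx -> Class A (1-126)
Class A, default mask 255.0.0.0 (/8)


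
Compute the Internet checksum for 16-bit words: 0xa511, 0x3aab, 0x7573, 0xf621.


Sum all words (with carry folding):
+ 0xa511 = 0xa511
+ 0x3aab = 0xdfbc
+ 0x7573 = 0x5530
+ 0xf621 = 0x4b52
One's complement: ~0x4b52
Checksum = 0xb4ad


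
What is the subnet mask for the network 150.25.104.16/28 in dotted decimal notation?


/28 means 28 network bits, 4 host bits
Binary: 11111111111111111111111111110000
Mask: 255.255.255.240


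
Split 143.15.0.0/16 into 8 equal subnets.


New prefix = 16 + 3 = 19
Each subnet has 8192 addresses
  143.15.0.0/19
  143.15.32.0/19
  143.15.64.0/19
  143.15.96.0/19
  143.15.128.0/19
  143.15.160.0/19
  143.15.192.0/19
  143.15.224.0/19
Subnets: 143.15.0.0/19, 143.15.32.0/19, 143.15.64.0/19, 143.15.96.0/19, 143.15.128.0/19, 143.15.160.0/19, 143.15.192.0/19, 143.15.224.0/19


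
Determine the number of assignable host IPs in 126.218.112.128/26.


Host bits = 32 - 26 = 6
Total addresses = 2^6 = 64
Usable = total - 2 (network and broadcast)
Usable hosts: 62


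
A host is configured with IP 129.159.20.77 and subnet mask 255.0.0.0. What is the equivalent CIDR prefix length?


Binary: 11111111.00000000.00000000.00000000
Count leading 1s
Prefix: /8


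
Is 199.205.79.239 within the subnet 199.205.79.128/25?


Subnet network: 199.205.79.128
Test IP AND mask: 199.205.79.128
Yes, 199.205.79.239 is in 199.205.79.128/25


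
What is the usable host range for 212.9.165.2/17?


Network: 212.9.128.0
Broadcast: 212.9.255.255
First usable = network + 1
Last usable = broadcast - 1
Range: 212.9.128.1 to 212.9.255.254


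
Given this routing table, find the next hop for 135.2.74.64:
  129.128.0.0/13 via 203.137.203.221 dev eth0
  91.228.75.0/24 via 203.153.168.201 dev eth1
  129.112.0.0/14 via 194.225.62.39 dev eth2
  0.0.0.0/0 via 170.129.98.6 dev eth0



Longest prefix match for 135.2.74.64:
  /13 129.128.0.0: no
  /24 91.228.75.0: no
  /14 129.112.0.0: no
  /0 0.0.0.0: MATCH
Selected: next-hop 170.129.98.6 via eth0 (matched /0)


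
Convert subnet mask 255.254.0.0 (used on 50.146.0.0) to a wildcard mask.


Subnet mask: 255.254.0.0
Wildcard = 255.255.255.255 - subnet mask
255 - 255 = 0
255 - 254 = 1
255 - 0 = 255
255 - 0 = 255
Wildcard: 0.1.255.255


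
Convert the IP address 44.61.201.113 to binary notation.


44 = 00101100
61 = 00111101
201 = 11001001
113 = 01110001
Binary: 00101100.00111101.11001001.01110001


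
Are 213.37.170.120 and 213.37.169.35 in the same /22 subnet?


Mask: 255.255.252.0
213.37.170.120 AND mask = 213.37.168.0
213.37.169.35 AND mask = 213.37.168.0
Yes, same subnet (213.37.168.0)


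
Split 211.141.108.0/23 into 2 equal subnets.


New prefix = 23 + 1 = 24
Each subnet has 256 addresses
  211.141.108.0/24
  211.141.109.0/24
Subnets: 211.141.108.0/24, 211.141.109.0/24


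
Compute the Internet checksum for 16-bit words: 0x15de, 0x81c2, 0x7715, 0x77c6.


Sum all words (with carry folding):
+ 0x15de = 0x15de
+ 0x81c2 = 0x97a0
+ 0x7715 = 0x0eb6
+ 0x77c6 = 0x867c
One's complement: ~0x867c
Checksum = 0x7983


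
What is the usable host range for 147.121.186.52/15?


Network: 147.120.0.0
Broadcast: 147.121.255.255
First usable = network + 1
Last usable = broadcast - 1
Range: 147.120.0.1 to 147.121.255.254


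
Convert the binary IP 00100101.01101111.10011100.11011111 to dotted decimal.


00100101 = 37
01101111 = 111
10011100 = 156
11011111 = 223
IP: 37.111.156.223


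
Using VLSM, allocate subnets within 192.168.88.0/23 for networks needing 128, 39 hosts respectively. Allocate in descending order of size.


128 hosts -> /24 (254 usable): 192.168.88.0/24
39 hosts -> /26 (62 usable): 192.168.89.0/26
Allocation: 192.168.88.0/24 (128 hosts, 254 usable); 192.168.89.0/26 (39 hosts, 62 usable)


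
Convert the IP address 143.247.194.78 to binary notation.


143 = 10001111
247 = 11110111
194 = 11000010
78 = 01001110
Binary: 10001111.11110111.11000010.01001110


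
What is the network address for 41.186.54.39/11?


IP:   00101001.10111010.00110110.00100111
Mask: 11111111.11100000.00000000.00000000
AND operation:
Net:  00101001.10100000.00000000.00000000
Network: 41.160.0.0/11


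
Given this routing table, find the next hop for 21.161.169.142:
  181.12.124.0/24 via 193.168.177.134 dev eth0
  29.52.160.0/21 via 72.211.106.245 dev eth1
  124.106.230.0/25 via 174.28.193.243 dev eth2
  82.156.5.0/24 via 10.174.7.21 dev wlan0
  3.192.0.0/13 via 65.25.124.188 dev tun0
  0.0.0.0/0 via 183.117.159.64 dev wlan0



Longest prefix match for 21.161.169.142:
  /24 181.12.124.0: no
  /21 29.52.160.0: no
  /25 124.106.230.0: no
  /24 82.156.5.0: no
  /13 3.192.0.0: no
  /0 0.0.0.0: MATCH
Selected: next-hop 183.117.159.64 via wlan0 (matched /0)


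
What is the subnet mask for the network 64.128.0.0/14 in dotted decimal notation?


/14 means 14 network bits, 18 host bits
Binary: 11111111111111000000000000000000
Mask: 255.252.0.0


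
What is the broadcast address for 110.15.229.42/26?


Network: 110.15.229.0/26
Host bits = 6
Set all host bits to 1:
Broadcast: 110.15.229.63


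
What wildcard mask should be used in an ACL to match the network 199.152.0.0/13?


Subnet mask: 255.248.0.0
Wildcard = 255.255.255.255 - subnet mask
255 - 255 = 0
255 - 248 = 7
255 - 0 = 255
255 - 0 = 255
Wildcard: 0.7.255.255


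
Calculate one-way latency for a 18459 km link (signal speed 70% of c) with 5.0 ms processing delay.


Speed = 0.7 * 3e5 km/s = 210000 km/s
Propagation delay = 18459 / 210000 = 0.0879 s = 87.9 ms
Processing delay = 5.0 ms
Total one-way latency = 92.9 ms


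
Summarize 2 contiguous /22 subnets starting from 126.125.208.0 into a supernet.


Original prefix: /22
Number of subnets: 2 = 2^1
New prefix = 22 - 1 = 21
Supernet: 126.125.208.0/21


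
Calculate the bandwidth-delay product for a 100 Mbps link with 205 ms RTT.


BDP = bandwidth * RTT
= 100 Mbps * 205 ms
= 100 * 1e6 * 205 / 1000 bits
= 20500000 bits
= 2562500 bytes
= 2502.4414 KB
BDP = 20500000 bits (2562500 bytes)


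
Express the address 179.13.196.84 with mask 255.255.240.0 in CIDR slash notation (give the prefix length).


Binary: 11111111.11111111.11110000.00000000
Count leading 1s
Prefix: /20


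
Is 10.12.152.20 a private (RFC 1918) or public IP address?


RFC 1918 private ranges:
  10.0.0.0/8 (10.0.0.0 - 10.255.255.255)
  172.16.0.0/12 (172.16.0.0 - 172.31.255.255)
  192.168.0.0/16 (192.168.0.0 - 192.168.255.255)
Private (in 10.0.0.0/8)


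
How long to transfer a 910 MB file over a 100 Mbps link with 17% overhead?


Effective throughput = 100 * (1 - 17/100) = 83 Mbps
File size in Mb = 910 * 8 = 7280 Mb
Time = 7280 / 83
Time = 87.7108 seconds


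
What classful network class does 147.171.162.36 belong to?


First octet: 147
Binary: 10010011
10xxxxxx -> Class B (128-191)
Class B, default mask 255.255.0.0 (/16)


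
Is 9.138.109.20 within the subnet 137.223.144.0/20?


Subnet network: 137.223.144.0
Test IP AND mask: 9.138.96.0
No, 9.138.109.20 is not in 137.223.144.0/20


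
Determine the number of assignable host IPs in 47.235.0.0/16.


Host bits = 32 - 16 = 16
Total addresses = 2^16 = 65536
Usable = total - 2 (network and broadcast)
Usable hosts: 65534


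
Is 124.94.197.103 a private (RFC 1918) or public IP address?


RFC 1918 private ranges:
  10.0.0.0/8 (10.0.0.0 - 10.255.255.255)
  172.16.0.0/12 (172.16.0.0 - 172.31.255.255)
  192.168.0.0/16 (192.168.0.0 - 192.168.255.255)
Public (not in any RFC 1918 range)


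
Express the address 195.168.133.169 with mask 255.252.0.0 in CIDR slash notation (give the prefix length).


Binary: 11111111.11111100.00000000.00000000
Count leading 1s
Prefix: /14


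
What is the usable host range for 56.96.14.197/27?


Network: 56.96.14.192
Broadcast: 56.96.14.223
First usable = network + 1
Last usable = broadcast - 1
Range: 56.96.14.193 to 56.96.14.222


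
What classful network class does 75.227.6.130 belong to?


First octet: 75
Binary: 01001011
0xxxxxxx -> Class A (1-126)
Class A, default mask 255.0.0.0 (/8)


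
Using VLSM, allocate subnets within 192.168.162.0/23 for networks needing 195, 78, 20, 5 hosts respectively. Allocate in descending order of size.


195 hosts -> /24 (254 usable): 192.168.162.0/24
78 hosts -> /25 (126 usable): 192.168.163.0/25
20 hosts -> /27 (30 usable): 192.168.163.128/27
5 hosts -> /29 (6 usable): 192.168.163.160/29
Allocation: 192.168.162.0/24 (195 hosts, 254 usable); 192.168.163.0/25 (78 hosts, 126 usable); 192.168.163.128/27 (20 hosts, 30 usable); 192.168.163.160/29 (5 hosts, 6 usable)


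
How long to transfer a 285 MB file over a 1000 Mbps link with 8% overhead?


Effective throughput = 1000 * (1 - 8/100) = 920 Mbps
File size in Mb = 285 * 8 = 2280 Mb
Time = 2280 / 920
Time = 2.4783 seconds


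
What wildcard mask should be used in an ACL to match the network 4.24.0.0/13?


Subnet mask: 255.248.0.0
Wildcard = 255.255.255.255 - subnet mask
255 - 255 = 0
255 - 248 = 7
255 - 0 = 255
255 - 0 = 255
Wildcard: 0.7.255.255


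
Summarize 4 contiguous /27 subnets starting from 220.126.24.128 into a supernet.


Original prefix: /27
Number of subnets: 4 = 2^2
New prefix = 27 - 2 = 25
Supernet: 220.126.24.128/25


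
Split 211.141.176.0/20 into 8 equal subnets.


New prefix = 20 + 3 = 23
Each subnet has 512 addresses
  211.141.176.0/23
  211.141.178.0/23
  211.141.180.0/23
  211.141.182.0/23
  211.141.184.0/23
  211.141.186.0/23
  211.141.188.0/23
  211.141.190.0/23
Subnets: 211.141.176.0/23, 211.141.178.0/23, 211.141.180.0/23, 211.141.182.0/23, 211.141.184.0/23, 211.141.186.0/23, 211.141.188.0/23, 211.141.190.0/23


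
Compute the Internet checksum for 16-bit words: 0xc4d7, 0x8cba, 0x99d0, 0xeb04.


Sum all words (with carry folding):
+ 0xc4d7 = 0xc4d7
+ 0x8cba = 0x5192
+ 0x99d0 = 0xeb62
+ 0xeb04 = 0xd667
One's complement: ~0xd667
Checksum = 0x2998


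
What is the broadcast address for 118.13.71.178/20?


Network: 118.13.64.0/20
Host bits = 12
Set all host bits to 1:
Broadcast: 118.13.79.255


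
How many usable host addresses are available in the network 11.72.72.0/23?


Host bits = 32 - 23 = 9
Total addresses = 2^9 = 512
Usable = total - 2 (network and broadcast)
Usable hosts: 510


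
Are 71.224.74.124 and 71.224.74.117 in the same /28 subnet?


Mask: 255.255.255.240
71.224.74.124 AND mask = 71.224.74.112
71.224.74.117 AND mask = 71.224.74.112
Yes, same subnet (71.224.74.112)


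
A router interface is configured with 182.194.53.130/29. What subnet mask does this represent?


/29 means 29 network bits, 3 host bits
Binary: 11111111111111111111111111111000
Mask: 255.255.255.248


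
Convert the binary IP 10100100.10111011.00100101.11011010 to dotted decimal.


10100100 = 164
10111011 = 187
00100101 = 37
11011010 = 218
IP: 164.187.37.218


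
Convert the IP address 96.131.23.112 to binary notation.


96 = 01100000
131 = 10000011
23 = 00010111
112 = 01110000
Binary: 01100000.10000011.00010111.01110000


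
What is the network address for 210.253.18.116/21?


IP:   11010010.11111101.00010010.01110100
Mask: 11111111.11111111.11111000.00000000
AND operation:
Net:  11010010.11111101.00010000.00000000
Network: 210.253.16.0/21


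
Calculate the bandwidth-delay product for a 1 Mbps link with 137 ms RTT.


BDP = bandwidth * RTT
= 1 Mbps * 137 ms
= 1 * 1e6 * 137 / 1000 bits
= 137000 bits
= 17125 bytes
= 16.7236 KB
BDP = 137000 bits (17125 bytes)


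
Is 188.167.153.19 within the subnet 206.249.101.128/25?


Subnet network: 206.249.101.128
Test IP AND mask: 188.167.153.0
No, 188.167.153.19 is not in 206.249.101.128/25


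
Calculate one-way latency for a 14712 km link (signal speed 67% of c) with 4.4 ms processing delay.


Speed = 0.67 * 3e5 km/s = 201000 km/s
Propagation delay = 14712 / 201000 = 0.0732 s = 73.194 ms
Processing delay = 4.4 ms
Total one-way latency = 77.594 ms


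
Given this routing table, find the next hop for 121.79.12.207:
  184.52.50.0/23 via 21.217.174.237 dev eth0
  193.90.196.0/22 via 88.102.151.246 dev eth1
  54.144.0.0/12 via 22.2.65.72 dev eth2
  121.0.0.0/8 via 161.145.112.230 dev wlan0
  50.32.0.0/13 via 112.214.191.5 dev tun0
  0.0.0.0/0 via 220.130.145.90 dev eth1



Longest prefix match for 121.79.12.207:
  /23 184.52.50.0: no
  /22 193.90.196.0: no
  /12 54.144.0.0: no
  /8 121.0.0.0: MATCH
  /13 50.32.0.0: no
  /0 0.0.0.0: MATCH
Selected: next-hop 161.145.112.230 via wlan0 (matched /8)


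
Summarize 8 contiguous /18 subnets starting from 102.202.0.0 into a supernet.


Original prefix: /18
Number of subnets: 8 = 2^3
New prefix = 18 - 3 = 15
Supernet: 102.202.0.0/15


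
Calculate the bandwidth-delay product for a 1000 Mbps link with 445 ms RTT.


BDP = bandwidth * RTT
= 1000 Mbps * 445 ms
= 1000 * 1e6 * 445 / 1000 bits
= 445000000 bits
= 55625000 bytes
= 54321.2891 KB
BDP = 445000000 bits (55625000 bytes)


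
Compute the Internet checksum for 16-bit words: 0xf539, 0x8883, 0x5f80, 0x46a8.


Sum all words (with carry folding):
+ 0xf539 = 0xf539
+ 0x8883 = 0x7dbd
+ 0x5f80 = 0xdd3d
+ 0x46a8 = 0x23e6
One's complement: ~0x23e6
Checksum = 0xdc19


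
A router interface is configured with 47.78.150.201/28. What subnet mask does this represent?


/28 means 28 network bits, 4 host bits
Binary: 11111111111111111111111111110000
Mask: 255.255.255.240


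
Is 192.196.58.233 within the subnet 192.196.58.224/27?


Subnet network: 192.196.58.224
Test IP AND mask: 192.196.58.224
Yes, 192.196.58.233 is in 192.196.58.224/27


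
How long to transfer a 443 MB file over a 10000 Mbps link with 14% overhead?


Effective throughput = 10000 * (1 - 14/100) = 8600 Mbps
File size in Mb = 443 * 8 = 3544 Mb
Time = 3544 / 8600
Time = 0.4121 seconds


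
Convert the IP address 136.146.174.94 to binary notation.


136 = 10001000
146 = 10010010
174 = 10101110
94 = 01011110
Binary: 10001000.10010010.10101110.01011110


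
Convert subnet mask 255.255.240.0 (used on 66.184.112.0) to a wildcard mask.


Subnet mask: 255.255.240.0
Wildcard = 255.255.255.255 - subnet mask
255 - 255 = 0
255 - 255 = 0
255 - 240 = 15
255 - 0 = 255
Wildcard: 0.0.15.255


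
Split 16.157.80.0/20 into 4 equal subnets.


New prefix = 20 + 2 = 22
Each subnet has 1024 addresses
  16.157.80.0/22
  16.157.84.0/22
  16.157.88.0/22
  16.157.92.0/22
Subnets: 16.157.80.0/22, 16.157.84.0/22, 16.157.88.0/22, 16.157.92.0/22


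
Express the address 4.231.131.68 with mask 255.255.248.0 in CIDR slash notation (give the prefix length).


Binary: 11111111.11111111.11111000.00000000
Count leading 1s
Prefix: /21


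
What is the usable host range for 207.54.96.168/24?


Network: 207.54.96.0
Broadcast: 207.54.96.255
First usable = network + 1
Last usable = broadcast - 1
Range: 207.54.96.1 to 207.54.96.254


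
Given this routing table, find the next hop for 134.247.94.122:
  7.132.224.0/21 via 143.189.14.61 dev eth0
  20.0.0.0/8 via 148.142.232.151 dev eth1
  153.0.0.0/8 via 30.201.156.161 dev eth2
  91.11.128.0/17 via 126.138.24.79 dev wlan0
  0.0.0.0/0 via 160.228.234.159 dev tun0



Longest prefix match for 134.247.94.122:
  /21 7.132.224.0: no
  /8 20.0.0.0: no
  /8 153.0.0.0: no
  /17 91.11.128.0: no
  /0 0.0.0.0: MATCH
Selected: next-hop 160.228.234.159 via tun0 (matched /0)


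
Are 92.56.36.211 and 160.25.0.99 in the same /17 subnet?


Mask: 255.255.128.0
92.56.36.211 AND mask = 92.56.0.0
160.25.0.99 AND mask = 160.25.0.0
No, different subnets (92.56.0.0 vs 160.25.0.0)


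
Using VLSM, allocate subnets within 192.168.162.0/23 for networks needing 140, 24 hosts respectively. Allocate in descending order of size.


140 hosts -> /24 (254 usable): 192.168.162.0/24
24 hosts -> /27 (30 usable): 192.168.163.0/27
Allocation: 192.168.162.0/24 (140 hosts, 254 usable); 192.168.163.0/27 (24 hosts, 30 usable)


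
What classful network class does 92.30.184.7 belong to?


First octet: 92
Binary: 01011100
0xxxxxxx -> Class A (1-126)
Class A, default mask 255.0.0.0 (/8)


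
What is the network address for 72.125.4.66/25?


IP:   01001000.01111101.00000100.01000010
Mask: 11111111.11111111.11111111.10000000
AND operation:
Net:  01001000.01111101.00000100.00000000
Network: 72.125.4.0/25


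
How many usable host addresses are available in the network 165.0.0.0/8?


Host bits = 32 - 8 = 24
Total addresses = 2^24 = 16777216
Usable = total - 2 (network and broadcast)
Usable hosts: 16777214


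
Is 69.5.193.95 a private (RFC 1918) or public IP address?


RFC 1918 private ranges:
  10.0.0.0/8 (10.0.0.0 - 10.255.255.255)
  172.16.0.0/12 (172.16.0.0 - 172.31.255.255)
  192.168.0.0/16 (192.168.0.0 - 192.168.255.255)
Public (not in any RFC 1918 range)


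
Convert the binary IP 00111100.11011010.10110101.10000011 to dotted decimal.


00111100 = 60
11011010 = 218
10110101 = 181
10000011 = 131
IP: 60.218.181.131


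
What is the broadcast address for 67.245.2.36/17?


Network: 67.245.0.0/17
Host bits = 15
Set all host bits to 1:
Broadcast: 67.245.127.255


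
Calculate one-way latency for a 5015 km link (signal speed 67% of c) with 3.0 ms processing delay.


Speed = 0.67 * 3e5 km/s = 201000 km/s
Propagation delay = 5015 / 201000 = 0.025 s = 24.9502 ms
Processing delay = 3.0 ms
Total one-way latency = 27.9502 ms


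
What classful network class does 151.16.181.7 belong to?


First octet: 151
Binary: 10010111
10xxxxxx -> Class B (128-191)
Class B, default mask 255.255.0.0 (/16)


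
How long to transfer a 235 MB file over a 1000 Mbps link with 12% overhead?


Effective throughput = 1000 * (1 - 12/100) = 880 Mbps
File size in Mb = 235 * 8 = 1880 Mb
Time = 1880 / 880
Time = 2.1364 seconds


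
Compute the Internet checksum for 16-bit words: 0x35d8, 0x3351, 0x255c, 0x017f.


Sum all words (with carry folding):
+ 0x35d8 = 0x35d8
+ 0x3351 = 0x6929
+ 0x255c = 0x8e85
+ 0x017f = 0x9004
One's complement: ~0x9004
Checksum = 0x6ffb


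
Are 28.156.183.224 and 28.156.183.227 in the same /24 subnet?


Mask: 255.255.255.0
28.156.183.224 AND mask = 28.156.183.0
28.156.183.227 AND mask = 28.156.183.0
Yes, same subnet (28.156.183.0)


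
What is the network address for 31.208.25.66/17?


IP:   00011111.11010000.00011001.01000010
Mask: 11111111.11111111.10000000.00000000
AND operation:
Net:  00011111.11010000.00000000.00000000
Network: 31.208.0.0/17


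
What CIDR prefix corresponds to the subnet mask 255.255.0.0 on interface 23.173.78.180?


Binary: 11111111.11111111.00000000.00000000
Count leading 1s
Prefix: /16


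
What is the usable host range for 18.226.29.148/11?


Network: 18.224.0.0
Broadcast: 18.255.255.255
First usable = network + 1
Last usable = broadcast - 1
Range: 18.224.0.1 to 18.255.255.254


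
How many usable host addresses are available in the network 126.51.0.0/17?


Host bits = 32 - 17 = 15
Total addresses = 2^15 = 32768
Usable = total - 2 (network and broadcast)
Usable hosts: 32766


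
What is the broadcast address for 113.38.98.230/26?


Network: 113.38.98.192/26
Host bits = 6
Set all host bits to 1:
Broadcast: 113.38.98.255


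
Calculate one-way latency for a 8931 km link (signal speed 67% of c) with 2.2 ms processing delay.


Speed = 0.67 * 3e5 km/s = 201000 km/s
Propagation delay = 8931 / 201000 = 0.0444 s = 44.4328 ms
Processing delay = 2.2 ms
Total one-way latency = 46.6328 ms


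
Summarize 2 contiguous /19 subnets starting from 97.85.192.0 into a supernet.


Original prefix: /19
Number of subnets: 2 = 2^1
New prefix = 19 - 1 = 18
Supernet: 97.85.192.0/18


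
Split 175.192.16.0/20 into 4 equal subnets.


New prefix = 20 + 2 = 22
Each subnet has 1024 addresses
  175.192.16.0/22
  175.192.20.0/22
  175.192.24.0/22
  175.192.28.0/22
Subnets: 175.192.16.0/22, 175.192.20.0/22, 175.192.24.0/22, 175.192.28.0/22


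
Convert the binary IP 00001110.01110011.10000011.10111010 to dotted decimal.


00001110 = 14
01110011 = 115
10000011 = 131
10111010 = 186
IP: 14.115.131.186


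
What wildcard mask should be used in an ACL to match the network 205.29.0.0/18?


Subnet mask: 255.255.192.0
Wildcard = 255.255.255.255 - subnet mask
255 - 255 = 0
255 - 255 = 0
255 - 192 = 63
255 - 0 = 255
Wildcard: 0.0.63.255


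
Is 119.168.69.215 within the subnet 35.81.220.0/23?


Subnet network: 35.81.220.0
Test IP AND mask: 119.168.68.0
No, 119.168.69.215 is not in 35.81.220.0/23


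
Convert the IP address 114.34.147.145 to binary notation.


114 = 01110010
34 = 00100010
147 = 10010011
145 = 10010001
Binary: 01110010.00100010.10010011.10010001


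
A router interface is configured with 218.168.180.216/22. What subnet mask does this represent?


/22 means 22 network bits, 10 host bits
Binary: 11111111111111111111110000000000
Mask: 255.255.252.0


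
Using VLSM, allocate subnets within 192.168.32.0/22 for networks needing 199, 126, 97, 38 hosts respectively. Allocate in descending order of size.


199 hosts -> /24 (254 usable): 192.168.32.0/24
126 hosts -> /25 (126 usable): 192.168.33.0/25
97 hosts -> /25 (126 usable): 192.168.33.128/25
38 hosts -> /26 (62 usable): 192.168.34.0/26
Allocation: 192.168.32.0/24 (199 hosts, 254 usable); 192.168.33.0/25 (126 hosts, 126 usable); 192.168.33.128/25 (97 hosts, 126 usable); 192.168.34.0/26 (38 hosts, 62 usable)


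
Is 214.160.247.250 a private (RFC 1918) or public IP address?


RFC 1918 private ranges:
  10.0.0.0/8 (10.0.0.0 - 10.255.255.255)
  172.16.0.0/12 (172.16.0.0 - 172.31.255.255)
  192.168.0.0/16 (192.168.0.0 - 192.168.255.255)
Public (not in any RFC 1918 range)


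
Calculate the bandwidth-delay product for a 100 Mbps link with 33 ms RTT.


BDP = bandwidth * RTT
= 100 Mbps * 33 ms
= 100 * 1e6 * 33 / 1000 bits
= 3300000 bits
= 412500 bytes
= 402.832 KB
BDP = 3300000 bits (412500 bytes)


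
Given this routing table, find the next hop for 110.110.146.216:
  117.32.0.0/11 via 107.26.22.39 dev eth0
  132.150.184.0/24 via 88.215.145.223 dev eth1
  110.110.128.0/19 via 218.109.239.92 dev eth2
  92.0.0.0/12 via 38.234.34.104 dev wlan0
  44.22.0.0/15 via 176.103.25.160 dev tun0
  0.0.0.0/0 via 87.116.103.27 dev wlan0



Longest prefix match for 110.110.146.216:
  /11 117.32.0.0: no
  /24 132.150.184.0: no
  /19 110.110.128.0: MATCH
  /12 92.0.0.0: no
  /15 44.22.0.0: no
  /0 0.0.0.0: MATCH
Selected: next-hop 218.109.239.92 via eth2 (matched /19)


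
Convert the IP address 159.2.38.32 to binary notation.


159 = 10011111
2 = 00000010
38 = 00100110
32 = 00100000
Binary: 10011111.00000010.00100110.00100000


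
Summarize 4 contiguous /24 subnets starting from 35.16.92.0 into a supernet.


Original prefix: /24
Number of subnets: 4 = 2^2
New prefix = 24 - 2 = 22
Supernet: 35.16.92.0/22


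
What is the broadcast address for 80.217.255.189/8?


Network: 80.0.0.0/8
Host bits = 24
Set all host bits to 1:
Broadcast: 80.255.255.255


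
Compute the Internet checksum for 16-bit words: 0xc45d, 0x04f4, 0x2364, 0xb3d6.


Sum all words (with carry folding):
+ 0xc45d = 0xc45d
+ 0x04f4 = 0xc951
+ 0x2364 = 0xecb5
+ 0xb3d6 = 0xa08c
One's complement: ~0xa08c
Checksum = 0x5f73


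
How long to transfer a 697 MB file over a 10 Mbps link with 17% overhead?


Effective throughput = 10 * (1 - 17/100) = 8.3 Mbps
File size in Mb = 697 * 8 = 5576 Mb
Time = 5576 / 8.3
Time = 671.8072 seconds


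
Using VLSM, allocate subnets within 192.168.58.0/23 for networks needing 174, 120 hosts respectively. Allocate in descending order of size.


174 hosts -> /24 (254 usable): 192.168.58.0/24
120 hosts -> /25 (126 usable): 192.168.59.0/25
Allocation: 192.168.58.0/24 (174 hosts, 254 usable); 192.168.59.0/25 (120 hosts, 126 usable)


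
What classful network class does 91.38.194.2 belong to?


First octet: 91
Binary: 01011011
0xxxxxxx -> Class A (1-126)
Class A, default mask 255.0.0.0 (/8)


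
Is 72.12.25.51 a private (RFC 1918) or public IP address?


RFC 1918 private ranges:
  10.0.0.0/8 (10.0.0.0 - 10.255.255.255)
  172.16.0.0/12 (172.16.0.0 - 172.31.255.255)
  192.168.0.0/16 (192.168.0.0 - 192.168.255.255)
Public (not in any RFC 1918 range)


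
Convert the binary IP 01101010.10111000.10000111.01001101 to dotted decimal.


01101010 = 106
10111000 = 184
10000111 = 135
01001101 = 77
IP: 106.184.135.77


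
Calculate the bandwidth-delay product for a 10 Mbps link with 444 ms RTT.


BDP = bandwidth * RTT
= 10 Mbps * 444 ms
= 10 * 1e6 * 444 / 1000 bits
= 4440000 bits
= 555000 bytes
= 541.9922 KB
BDP = 4440000 bits (555000 bytes)


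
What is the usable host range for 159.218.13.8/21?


Network: 159.218.8.0
Broadcast: 159.218.15.255
First usable = network + 1
Last usable = broadcast - 1
Range: 159.218.8.1 to 159.218.15.254


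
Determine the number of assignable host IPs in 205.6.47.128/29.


Host bits = 32 - 29 = 3
Total addresses = 2^3 = 8
Usable = total - 2 (network and broadcast)
Usable hosts: 6


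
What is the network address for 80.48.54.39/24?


IP:   01010000.00110000.00110110.00100111
Mask: 11111111.11111111.11111111.00000000
AND operation:
Net:  01010000.00110000.00110110.00000000
Network: 80.48.54.0/24


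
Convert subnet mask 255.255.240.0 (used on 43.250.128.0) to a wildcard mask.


Subnet mask: 255.255.240.0
Wildcard = 255.255.255.255 - subnet mask
255 - 255 = 0
255 - 255 = 0
255 - 240 = 15
255 - 0 = 255
Wildcard: 0.0.15.255


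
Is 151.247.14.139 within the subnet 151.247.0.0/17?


Subnet network: 151.247.0.0
Test IP AND mask: 151.247.0.0
Yes, 151.247.14.139 is in 151.247.0.0/17


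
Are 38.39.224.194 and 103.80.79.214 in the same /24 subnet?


Mask: 255.255.255.0
38.39.224.194 AND mask = 38.39.224.0
103.80.79.214 AND mask = 103.80.79.0
No, different subnets (38.39.224.0 vs 103.80.79.0)


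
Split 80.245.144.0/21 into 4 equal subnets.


New prefix = 21 + 2 = 23
Each subnet has 512 addresses
  80.245.144.0/23
  80.245.146.0/23
  80.245.148.0/23
  80.245.150.0/23
Subnets: 80.245.144.0/23, 80.245.146.0/23, 80.245.148.0/23, 80.245.150.0/23


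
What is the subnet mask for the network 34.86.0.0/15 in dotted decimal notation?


/15 means 15 network bits, 17 host bits
Binary: 11111111111111100000000000000000
Mask: 255.254.0.0


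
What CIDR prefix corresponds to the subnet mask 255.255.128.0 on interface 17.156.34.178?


Binary: 11111111.11111111.10000000.00000000
Count leading 1s
Prefix: /17


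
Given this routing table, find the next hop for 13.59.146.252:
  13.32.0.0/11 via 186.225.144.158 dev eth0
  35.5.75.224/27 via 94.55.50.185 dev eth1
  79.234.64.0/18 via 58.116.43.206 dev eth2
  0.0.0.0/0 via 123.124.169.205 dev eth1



Longest prefix match for 13.59.146.252:
  /11 13.32.0.0: MATCH
  /27 35.5.75.224: no
  /18 79.234.64.0: no
  /0 0.0.0.0: MATCH
Selected: next-hop 186.225.144.158 via eth0 (matched /11)


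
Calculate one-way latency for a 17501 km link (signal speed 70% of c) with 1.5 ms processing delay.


Speed = 0.7 * 3e5 km/s = 210000 km/s
Propagation delay = 17501 / 210000 = 0.0833 s = 83.3381 ms
Processing delay = 1.5 ms
Total one-way latency = 84.8381 ms


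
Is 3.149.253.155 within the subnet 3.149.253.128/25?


Subnet network: 3.149.253.128
Test IP AND mask: 3.149.253.128
Yes, 3.149.253.155 is in 3.149.253.128/25


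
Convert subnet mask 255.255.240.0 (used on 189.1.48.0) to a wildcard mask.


Subnet mask: 255.255.240.0
Wildcard = 255.255.255.255 - subnet mask
255 - 255 = 0
255 - 255 = 0
255 - 240 = 15
255 - 0 = 255
Wildcard: 0.0.15.255


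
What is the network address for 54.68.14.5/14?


IP:   00110110.01000100.00001110.00000101
Mask: 11111111.11111100.00000000.00000000
AND operation:
Net:  00110110.01000100.00000000.00000000
Network: 54.68.0.0/14


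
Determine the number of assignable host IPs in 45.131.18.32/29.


Host bits = 32 - 29 = 3
Total addresses = 2^3 = 8
Usable = total - 2 (network and broadcast)
Usable hosts: 6


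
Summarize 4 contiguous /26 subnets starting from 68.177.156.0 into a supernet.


Original prefix: /26
Number of subnets: 4 = 2^2
New prefix = 26 - 2 = 24
Supernet: 68.177.156.0/24


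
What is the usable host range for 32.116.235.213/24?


Network: 32.116.235.0
Broadcast: 32.116.235.255
First usable = network + 1
Last usable = broadcast - 1
Range: 32.116.235.1 to 32.116.235.254


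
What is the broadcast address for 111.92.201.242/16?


Network: 111.92.0.0/16
Host bits = 16
Set all host bits to 1:
Broadcast: 111.92.255.255


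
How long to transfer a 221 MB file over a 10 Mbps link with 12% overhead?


Effective throughput = 10 * (1 - 12/100) = 8.8 Mbps
File size in Mb = 221 * 8 = 1768 Mb
Time = 1768 / 8.8
Time = 200.9091 seconds


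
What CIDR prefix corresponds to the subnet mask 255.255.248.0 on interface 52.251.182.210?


Binary: 11111111.11111111.11111000.00000000
Count leading 1s
Prefix: /21


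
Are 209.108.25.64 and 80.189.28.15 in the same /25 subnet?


Mask: 255.255.255.128
209.108.25.64 AND mask = 209.108.25.0
80.189.28.15 AND mask = 80.189.28.0
No, different subnets (209.108.25.0 vs 80.189.28.0)


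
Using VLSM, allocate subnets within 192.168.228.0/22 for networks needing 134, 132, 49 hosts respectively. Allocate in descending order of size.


134 hosts -> /24 (254 usable): 192.168.228.0/24
132 hosts -> /24 (254 usable): 192.168.229.0/24
49 hosts -> /26 (62 usable): 192.168.230.0/26
Allocation: 192.168.228.0/24 (134 hosts, 254 usable); 192.168.229.0/24 (132 hosts, 254 usable); 192.168.230.0/26 (49 hosts, 62 usable)


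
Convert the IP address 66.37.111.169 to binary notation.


66 = 01000010
37 = 00100101
111 = 01101111
169 = 10101001
Binary: 01000010.00100101.01101111.10101001


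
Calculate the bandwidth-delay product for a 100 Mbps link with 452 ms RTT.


BDP = bandwidth * RTT
= 100 Mbps * 452 ms
= 100 * 1e6 * 452 / 1000 bits
= 45200000 bits
= 5650000 bytes
= 5517.5781 KB
BDP = 45200000 bits (5650000 bytes)


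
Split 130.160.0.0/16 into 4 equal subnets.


New prefix = 16 + 2 = 18
Each subnet has 16384 addresses
  130.160.0.0/18
  130.160.64.0/18
  130.160.128.0/18
  130.160.192.0/18
Subnets: 130.160.0.0/18, 130.160.64.0/18, 130.160.128.0/18, 130.160.192.0/18


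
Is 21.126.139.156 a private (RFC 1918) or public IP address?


RFC 1918 private ranges:
  10.0.0.0/8 (10.0.0.0 - 10.255.255.255)
  172.16.0.0/12 (172.16.0.0 - 172.31.255.255)
  192.168.0.0/16 (192.168.0.0 - 192.168.255.255)
Public (not in any RFC 1918 range)


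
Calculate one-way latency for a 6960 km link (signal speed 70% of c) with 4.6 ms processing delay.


Speed = 0.7 * 3e5 km/s = 210000 km/s
Propagation delay = 6960 / 210000 = 0.0331 s = 33.1429 ms
Processing delay = 4.6 ms
Total one-way latency = 37.7429 ms


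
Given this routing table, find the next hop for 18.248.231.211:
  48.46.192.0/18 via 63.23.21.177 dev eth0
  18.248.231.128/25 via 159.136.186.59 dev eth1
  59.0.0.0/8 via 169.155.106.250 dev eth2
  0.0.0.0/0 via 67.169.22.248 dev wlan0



Longest prefix match for 18.248.231.211:
  /18 48.46.192.0: no
  /25 18.248.231.128: MATCH
  /8 59.0.0.0: no
  /0 0.0.0.0: MATCH
Selected: next-hop 159.136.186.59 via eth1 (matched /25)


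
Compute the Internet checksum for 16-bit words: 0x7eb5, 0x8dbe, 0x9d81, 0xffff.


Sum all words (with carry folding):
+ 0x7eb5 = 0x7eb5
+ 0x8dbe = 0x0c74
+ 0x9d81 = 0xa9f5
+ 0xffff = 0xa9f5
One's complement: ~0xa9f5
Checksum = 0x560a


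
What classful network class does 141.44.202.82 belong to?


First octet: 141
Binary: 10001101
10xxxxxx -> Class B (128-191)
Class B, default mask 255.255.0.0 (/16)


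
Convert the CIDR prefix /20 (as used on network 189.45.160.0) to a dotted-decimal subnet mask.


/20 means 20 network bits, 12 host bits
Binary: 11111111111111111111000000000000
Mask: 255.255.240.0


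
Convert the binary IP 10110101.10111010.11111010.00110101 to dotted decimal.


10110101 = 181
10111010 = 186
11111010 = 250
00110101 = 53
IP: 181.186.250.53


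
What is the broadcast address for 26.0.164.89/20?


Network: 26.0.160.0/20
Host bits = 12
Set all host bits to 1:
Broadcast: 26.0.175.255


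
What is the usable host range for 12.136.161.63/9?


Network: 12.128.0.0
Broadcast: 12.255.255.255
First usable = network + 1
Last usable = broadcast - 1
Range: 12.128.0.1 to 12.255.255.254


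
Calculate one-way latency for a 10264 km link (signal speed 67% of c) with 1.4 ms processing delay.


Speed = 0.67 * 3e5 km/s = 201000 km/s
Propagation delay = 10264 / 201000 = 0.0511 s = 51.0647 ms
Processing delay = 1.4 ms
Total one-way latency = 52.4647 ms


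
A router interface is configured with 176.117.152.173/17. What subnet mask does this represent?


/17 means 17 network bits, 15 host bits
Binary: 11111111111111111000000000000000
Mask: 255.255.128.0


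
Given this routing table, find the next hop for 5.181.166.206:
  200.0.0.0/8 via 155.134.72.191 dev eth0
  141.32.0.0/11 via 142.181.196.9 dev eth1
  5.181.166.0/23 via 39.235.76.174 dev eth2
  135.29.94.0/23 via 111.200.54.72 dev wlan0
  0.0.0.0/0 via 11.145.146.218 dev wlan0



Longest prefix match for 5.181.166.206:
  /8 200.0.0.0: no
  /11 141.32.0.0: no
  /23 5.181.166.0: MATCH
  /23 135.29.94.0: no
  /0 0.0.0.0: MATCH
Selected: next-hop 39.235.76.174 via eth2 (matched /23)


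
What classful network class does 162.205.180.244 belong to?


First octet: 162
Binary: 10100010
10xxxxxx -> Class B (128-191)
Class B, default mask 255.255.0.0 (/16)


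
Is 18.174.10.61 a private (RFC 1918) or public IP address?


RFC 1918 private ranges:
  10.0.0.0/8 (10.0.0.0 - 10.255.255.255)
  172.16.0.0/12 (172.16.0.0 - 172.31.255.255)
  192.168.0.0/16 (192.168.0.0 - 192.168.255.255)
Public (not in any RFC 1918 range)


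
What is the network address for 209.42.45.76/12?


IP:   11010001.00101010.00101101.01001100
Mask: 11111111.11110000.00000000.00000000
AND operation:
Net:  11010001.00100000.00000000.00000000
Network: 209.32.0.0/12


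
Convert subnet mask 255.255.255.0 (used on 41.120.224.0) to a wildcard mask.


Subnet mask: 255.255.255.0
Wildcard = 255.255.255.255 - subnet mask
255 - 255 = 0
255 - 255 = 0
255 - 255 = 0
255 - 0 = 255
Wildcard: 0.0.0.255


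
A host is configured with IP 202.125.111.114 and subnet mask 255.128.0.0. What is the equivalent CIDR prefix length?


Binary: 11111111.10000000.00000000.00000000
Count leading 1s
Prefix: /9


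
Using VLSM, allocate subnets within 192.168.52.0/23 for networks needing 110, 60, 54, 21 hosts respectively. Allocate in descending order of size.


110 hosts -> /25 (126 usable): 192.168.52.0/25
60 hosts -> /26 (62 usable): 192.168.52.128/26
54 hosts -> /26 (62 usable): 192.168.52.192/26
21 hosts -> /27 (30 usable): 192.168.53.0/27
Allocation: 192.168.52.0/25 (110 hosts, 126 usable); 192.168.52.128/26 (60 hosts, 62 usable); 192.168.52.192/26 (54 hosts, 62 usable); 192.168.53.0/27 (21 hosts, 30 usable)


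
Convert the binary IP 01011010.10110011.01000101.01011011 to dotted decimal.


01011010 = 90
10110011 = 179
01000101 = 69
01011011 = 91
IP: 90.179.69.91


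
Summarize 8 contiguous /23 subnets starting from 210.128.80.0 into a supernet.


Original prefix: /23
Number of subnets: 8 = 2^3
New prefix = 23 - 3 = 20
Supernet: 210.128.80.0/20


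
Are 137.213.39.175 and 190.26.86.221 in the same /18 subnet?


Mask: 255.255.192.0
137.213.39.175 AND mask = 137.213.0.0
190.26.86.221 AND mask = 190.26.64.0
No, different subnets (137.213.0.0 vs 190.26.64.0)


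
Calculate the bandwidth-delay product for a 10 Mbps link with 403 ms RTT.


BDP = bandwidth * RTT
= 10 Mbps * 403 ms
= 10 * 1e6 * 403 / 1000 bits
= 4030000 bits
= 503750 bytes
= 491.9434 KB
BDP = 4030000 bits (503750 bytes)


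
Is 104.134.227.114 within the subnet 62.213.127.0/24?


Subnet network: 62.213.127.0
Test IP AND mask: 104.134.227.0
No, 104.134.227.114 is not in 62.213.127.0/24


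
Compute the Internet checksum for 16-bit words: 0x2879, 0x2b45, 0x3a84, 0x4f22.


Sum all words (with carry folding):
+ 0x2879 = 0x2879
+ 0x2b45 = 0x53be
+ 0x3a84 = 0x8e42
+ 0x4f22 = 0xdd64
One's complement: ~0xdd64
Checksum = 0x229b


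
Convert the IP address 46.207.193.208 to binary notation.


46 = 00101110
207 = 11001111
193 = 11000001
208 = 11010000
Binary: 00101110.11001111.11000001.11010000


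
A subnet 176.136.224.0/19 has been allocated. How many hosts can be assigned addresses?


Host bits = 32 - 19 = 13
Total addresses = 2^13 = 8192
Usable = total - 2 (network and broadcast)
Usable hosts: 8190


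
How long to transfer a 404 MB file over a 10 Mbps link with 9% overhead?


Effective throughput = 10 * (1 - 9/100) = 9.1 Mbps
File size in Mb = 404 * 8 = 3232 Mb
Time = 3232 / 9.1
Time = 355.1648 seconds


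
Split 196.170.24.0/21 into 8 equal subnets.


New prefix = 21 + 3 = 24
Each subnet has 256 addresses
  196.170.24.0/24
  196.170.25.0/24
  196.170.26.0/24
  196.170.27.0/24
  196.170.28.0/24
  196.170.29.0/24
  196.170.30.0/24
  196.170.31.0/24
Subnets: 196.170.24.0/24, 196.170.25.0/24, 196.170.26.0/24, 196.170.27.0/24, 196.170.28.0/24, 196.170.29.0/24, 196.170.30.0/24, 196.170.31.0/24


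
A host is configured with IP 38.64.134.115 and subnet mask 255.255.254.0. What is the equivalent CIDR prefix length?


Binary: 11111111.11111111.11111110.00000000
Count leading 1s
Prefix: /23


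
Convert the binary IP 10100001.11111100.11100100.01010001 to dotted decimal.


10100001 = 161
11111100 = 252
11100100 = 228
01010001 = 81
IP: 161.252.228.81


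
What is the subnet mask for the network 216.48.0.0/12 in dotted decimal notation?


/12 means 12 network bits, 20 host bits
Binary: 11111111111100000000000000000000
Mask: 255.240.0.0


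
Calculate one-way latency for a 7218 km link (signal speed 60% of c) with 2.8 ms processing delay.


Speed = 0.6 * 3e5 km/s = 180000 km/s
Propagation delay = 7218 / 180000 = 0.0401 s = 40.1 ms
Processing delay = 2.8 ms
Total one-way latency = 42.9 ms


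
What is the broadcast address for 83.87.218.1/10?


Network: 83.64.0.0/10
Host bits = 22
Set all host bits to 1:
Broadcast: 83.127.255.255


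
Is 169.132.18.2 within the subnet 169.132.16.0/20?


Subnet network: 169.132.16.0
Test IP AND mask: 169.132.16.0
Yes, 169.132.18.2 is in 169.132.16.0/20


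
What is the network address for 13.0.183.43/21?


IP:   00001101.00000000.10110111.00101011
Mask: 11111111.11111111.11111000.00000000
AND operation:
Net:  00001101.00000000.10110000.00000000
Network: 13.0.176.0/21


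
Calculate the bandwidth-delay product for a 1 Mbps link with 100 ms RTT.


BDP = bandwidth * RTT
= 1 Mbps * 100 ms
= 1 * 1e6 * 100 / 1000 bits
= 100000 bits
= 12500 bytes
= 12.207 KB
BDP = 100000 bits (12500 bytes)


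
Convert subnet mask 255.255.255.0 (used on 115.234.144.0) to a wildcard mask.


Subnet mask: 255.255.255.0
Wildcard = 255.255.255.255 - subnet mask
255 - 255 = 0
255 - 255 = 0
255 - 255 = 0
255 - 0 = 255
Wildcard: 0.0.0.255


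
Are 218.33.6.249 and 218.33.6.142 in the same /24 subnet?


Mask: 255.255.255.0
218.33.6.249 AND mask = 218.33.6.0
218.33.6.142 AND mask = 218.33.6.0
Yes, same subnet (218.33.6.0)


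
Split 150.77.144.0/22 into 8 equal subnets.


New prefix = 22 + 3 = 25
Each subnet has 128 addresses
  150.77.144.0/25
  150.77.144.128/25
  150.77.145.0/25
  150.77.145.128/25
  150.77.146.0/25
  150.77.146.128/25
  150.77.147.0/25
  150.77.147.128/25
Subnets: 150.77.144.0/25, 150.77.144.128/25, 150.77.145.0/25, 150.77.145.128/25, 150.77.146.0/25, 150.77.146.128/25, 150.77.147.0/25, 150.77.147.128/25


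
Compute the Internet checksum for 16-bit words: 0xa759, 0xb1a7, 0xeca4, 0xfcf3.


Sum all words (with carry folding):
+ 0xa759 = 0xa759
+ 0xb1a7 = 0x5901
+ 0xeca4 = 0x45a6
+ 0xfcf3 = 0x429a
One's complement: ~0x429a
Checksum = 0xbd65
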